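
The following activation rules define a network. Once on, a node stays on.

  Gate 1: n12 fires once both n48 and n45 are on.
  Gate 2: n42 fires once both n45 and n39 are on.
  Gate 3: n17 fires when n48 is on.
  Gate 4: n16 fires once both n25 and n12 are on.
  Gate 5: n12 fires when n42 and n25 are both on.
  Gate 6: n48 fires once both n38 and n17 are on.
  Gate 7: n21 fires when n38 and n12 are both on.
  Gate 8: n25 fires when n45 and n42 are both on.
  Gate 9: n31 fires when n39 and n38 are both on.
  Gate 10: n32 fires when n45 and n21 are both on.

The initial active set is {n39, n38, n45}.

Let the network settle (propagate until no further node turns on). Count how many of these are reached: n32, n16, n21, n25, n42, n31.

Gate 2: n45 and n39 on → n42 on.
Gate 9: n39 and n38 on → n31 on.
n45 and n42 are on, so n25 fires (Gate 8).
n42 and n25 are on, so n12 fires (Gate 5).
n25 and n12 are on, so n16 fires (Gate 4).
Gate 7: n38 and n12 on → n21 on.
Gate 10: n45 and n21 on → n32 on.
n32: reached.
n16: reached.
n21: reached.
n25: reached.
n42: reached.
n31: reached.
All 6 are reached.

6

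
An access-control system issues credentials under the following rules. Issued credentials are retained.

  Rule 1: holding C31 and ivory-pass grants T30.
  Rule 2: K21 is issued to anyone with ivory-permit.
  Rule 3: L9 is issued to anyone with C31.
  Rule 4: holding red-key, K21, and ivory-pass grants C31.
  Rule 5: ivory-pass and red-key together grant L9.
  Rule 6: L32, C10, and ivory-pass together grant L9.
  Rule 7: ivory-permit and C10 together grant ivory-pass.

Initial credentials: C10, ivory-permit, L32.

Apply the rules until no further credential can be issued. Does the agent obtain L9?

Holding ivory-permit and C10 grants ivory-pass (Rule 7).
Holding L32, C10, and ivory-pass grants L9 (Rule 6).

Yes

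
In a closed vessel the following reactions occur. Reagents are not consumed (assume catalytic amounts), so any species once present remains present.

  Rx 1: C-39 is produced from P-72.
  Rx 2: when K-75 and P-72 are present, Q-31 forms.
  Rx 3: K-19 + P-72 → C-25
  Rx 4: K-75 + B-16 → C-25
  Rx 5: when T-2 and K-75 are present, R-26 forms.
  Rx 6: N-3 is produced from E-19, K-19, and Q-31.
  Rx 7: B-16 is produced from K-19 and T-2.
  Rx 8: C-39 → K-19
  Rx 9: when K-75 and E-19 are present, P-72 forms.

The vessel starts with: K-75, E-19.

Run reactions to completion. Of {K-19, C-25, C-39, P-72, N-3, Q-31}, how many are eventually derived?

6

K-75 and E-19 present → P-72 forms (Rx 9).
K-75 and P-72 present → Q-31 forms (Rx 2).
P-72 present → C-39 forms (Rx 1).
C-39 present → K-19 forms (Rx 8).
E-19, K-19, and Q-31 present → N-3 forms (Rx 6).
K-19 and P-72 present → C-25 forms (Rx 3).
K-19: reached.
C-25: reached.
C-39: reached.
P-72: reached.
N-3: reached.
Q-31: reached.
All 6 are reached.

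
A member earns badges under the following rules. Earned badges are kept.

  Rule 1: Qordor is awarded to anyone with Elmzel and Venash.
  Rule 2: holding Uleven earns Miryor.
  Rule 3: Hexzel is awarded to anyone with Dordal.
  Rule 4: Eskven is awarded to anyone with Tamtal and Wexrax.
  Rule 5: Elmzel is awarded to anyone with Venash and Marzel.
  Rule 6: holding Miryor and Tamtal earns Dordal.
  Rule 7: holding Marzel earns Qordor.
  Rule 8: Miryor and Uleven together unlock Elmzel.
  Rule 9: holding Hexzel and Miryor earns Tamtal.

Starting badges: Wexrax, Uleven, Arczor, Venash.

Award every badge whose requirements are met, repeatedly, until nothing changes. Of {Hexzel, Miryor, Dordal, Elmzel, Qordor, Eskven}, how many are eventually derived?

With Uleven, Miryor is earned (Rule 2).
With Miryor and Uleven, Elmzel is earned (Rule 8).
With Elmzel and Venash, Qordor is earned (Rule 1).
Hexzel would need Dordal (Rule 3), but Dordal is never earned.
Miryor: reached.
Dordal would need Miryor and Tamtal (Rule 6), but Tamtal is never earned.
Elmzel: reached.
Qordor: reached.
Eskven would need Tamtal and Wexrax (Rule 4), but Tamtal is never earned.
Reached: Miryor, Elmzel, and Qordor — 3 of the 6.

3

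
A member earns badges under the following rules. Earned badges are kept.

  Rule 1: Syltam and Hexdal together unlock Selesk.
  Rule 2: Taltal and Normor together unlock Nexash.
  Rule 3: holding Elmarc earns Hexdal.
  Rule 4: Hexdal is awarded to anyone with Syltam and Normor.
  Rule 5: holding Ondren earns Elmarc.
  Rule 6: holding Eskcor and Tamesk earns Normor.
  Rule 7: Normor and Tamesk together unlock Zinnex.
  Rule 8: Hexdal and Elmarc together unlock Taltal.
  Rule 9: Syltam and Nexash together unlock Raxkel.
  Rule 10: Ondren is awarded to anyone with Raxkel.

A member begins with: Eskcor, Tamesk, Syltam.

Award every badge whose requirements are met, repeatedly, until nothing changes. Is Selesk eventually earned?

With Eskcor and Tamesk, Normor is earned (Rule 6).
With Syltam and Normor, Hexdal is earned (Rule 4).
With Syltam and Hexdal, Selesk is earned (Rule 1).

Yes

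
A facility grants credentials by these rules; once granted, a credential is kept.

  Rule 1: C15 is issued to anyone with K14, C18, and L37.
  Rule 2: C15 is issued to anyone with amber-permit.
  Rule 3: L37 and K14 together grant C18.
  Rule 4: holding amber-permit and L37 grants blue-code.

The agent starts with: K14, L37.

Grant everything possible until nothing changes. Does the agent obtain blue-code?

No

blue-code would need amber-permit and L37 (Rule 4), but amber-permit is never granted.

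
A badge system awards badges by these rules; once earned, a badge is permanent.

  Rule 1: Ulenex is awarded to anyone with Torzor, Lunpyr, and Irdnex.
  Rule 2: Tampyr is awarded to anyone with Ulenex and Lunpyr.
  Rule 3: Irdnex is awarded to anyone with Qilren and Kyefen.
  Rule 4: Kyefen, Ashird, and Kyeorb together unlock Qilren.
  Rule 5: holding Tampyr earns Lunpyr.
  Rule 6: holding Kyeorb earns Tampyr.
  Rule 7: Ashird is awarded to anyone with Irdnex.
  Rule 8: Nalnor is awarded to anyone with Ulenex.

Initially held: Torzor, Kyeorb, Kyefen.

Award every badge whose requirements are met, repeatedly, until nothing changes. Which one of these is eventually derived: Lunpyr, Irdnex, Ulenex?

With Kyeorb, Tampyr is earned (Rule 6).
With Tampyr, Lunpyr is earned (Rule 5).
Ulenex would need Torzor, Lunpyr, and Irdnex (Rule 1), but Irdnex is never earned. Irdnex would need Qilren and Kyefen (Rule 3), but Qilren is never earned.

Lunpyr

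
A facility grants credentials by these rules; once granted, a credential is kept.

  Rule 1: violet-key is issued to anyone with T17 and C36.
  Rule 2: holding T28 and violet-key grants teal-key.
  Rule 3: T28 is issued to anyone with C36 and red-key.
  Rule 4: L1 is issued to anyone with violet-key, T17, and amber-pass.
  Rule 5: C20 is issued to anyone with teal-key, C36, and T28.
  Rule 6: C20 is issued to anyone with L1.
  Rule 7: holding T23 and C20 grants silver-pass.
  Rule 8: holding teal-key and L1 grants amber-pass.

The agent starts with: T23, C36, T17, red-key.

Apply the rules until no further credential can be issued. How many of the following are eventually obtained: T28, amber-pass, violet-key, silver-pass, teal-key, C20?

Holding T17 and C36 grants violet-key (Rule 1).
Holding C36 and red-key grants T28 (Rule 3).
Holding T28 and violet-key grants teal-key (Rule 2).
Holding teal-key, C36, and T28 grants C20 (Rule 5).
Holding T23 and C20 grants silver-pass (Rule 7).
T28: reached.
amber-pass would need teal-key and L1 (Rule 8), but L1 is never granted.
violet-key: reached.
silver-pass: reached.
teal-key: reached.
C20: reached.
Reached: T28, violet-key, silver-pass, teal-key, and C20 — 5 of the 6.

5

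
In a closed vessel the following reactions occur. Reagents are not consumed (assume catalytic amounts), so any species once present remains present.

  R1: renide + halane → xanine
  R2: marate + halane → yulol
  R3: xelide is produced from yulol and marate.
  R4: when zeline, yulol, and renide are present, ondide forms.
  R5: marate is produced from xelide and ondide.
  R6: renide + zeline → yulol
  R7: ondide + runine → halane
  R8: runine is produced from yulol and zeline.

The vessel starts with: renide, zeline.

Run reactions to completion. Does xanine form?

Yes

renide and zeline present → yulol forms (R6).
yulol and zeline present → runine forms (R8).
zeline, yulol, and renide present → ondide forms (R4).
ondide and runine present → halane forms (R7).
renide and halane present → xanine forms (R1).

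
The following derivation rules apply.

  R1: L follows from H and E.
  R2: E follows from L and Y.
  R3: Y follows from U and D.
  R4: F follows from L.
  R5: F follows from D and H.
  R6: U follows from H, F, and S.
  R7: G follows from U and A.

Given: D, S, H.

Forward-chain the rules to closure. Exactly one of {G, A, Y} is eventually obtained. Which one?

Y

From D and H, R5 gives F.
From H, F, and S, R6 gives U.
U and D hold, so Y follows (R3).
No rule produces A, and it is not given. G would need U and A (R7), but A is never established.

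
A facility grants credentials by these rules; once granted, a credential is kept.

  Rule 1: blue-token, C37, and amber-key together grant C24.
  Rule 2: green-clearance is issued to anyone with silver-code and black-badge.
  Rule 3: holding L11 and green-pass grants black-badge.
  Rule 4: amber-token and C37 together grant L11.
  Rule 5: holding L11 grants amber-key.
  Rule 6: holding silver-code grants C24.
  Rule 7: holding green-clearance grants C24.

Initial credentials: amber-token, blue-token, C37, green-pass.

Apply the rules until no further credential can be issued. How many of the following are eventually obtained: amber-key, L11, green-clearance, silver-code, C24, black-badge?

4

Holding amber-token and C37 grants L11 (Rule 4).
Holding L11 and green-pass grants black-badge (Rule 3).
Holding L11 grants amber-key (Rule 5).
Holding blue-token, C37, and amber-key grants C24 (Rule 1).
amber-key: reached.
L11: reached.
green-clearance would need silver-code and black-badge (Rule 2), but silver-code is never granted.
No rule produces silver-code, and it is not given.
C24: reached.
black-badge: reached.
Reached: amber-key, L11, C24, and black-badge — 4 of the 6.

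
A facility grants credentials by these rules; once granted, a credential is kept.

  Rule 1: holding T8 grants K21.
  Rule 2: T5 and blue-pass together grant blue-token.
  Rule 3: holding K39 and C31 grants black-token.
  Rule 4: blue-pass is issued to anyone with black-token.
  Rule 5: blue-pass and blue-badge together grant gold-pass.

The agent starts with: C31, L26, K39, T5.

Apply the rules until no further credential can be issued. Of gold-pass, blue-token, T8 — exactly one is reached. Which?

Holding K39 and C31 grants black-token (Rule 3).
Holding black-token grants blue-pass (Rule 4).
Holding T5 and blue-pass grants blue-token (Rule 2).
gold-pass would need blue-pass and blue-badge (Rule 5), but blue-badge is never granted. No rule produces T8, and it is not given.

blue-token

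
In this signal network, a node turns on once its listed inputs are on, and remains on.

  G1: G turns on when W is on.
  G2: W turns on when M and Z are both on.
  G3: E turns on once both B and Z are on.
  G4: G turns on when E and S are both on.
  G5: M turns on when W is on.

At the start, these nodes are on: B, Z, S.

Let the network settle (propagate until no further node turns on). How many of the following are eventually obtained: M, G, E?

G3: B and Z on → E on.
G4: E and S on → G on.
M would need W (G5), but W never turns on.
G: reached.
E: reached.
Reached: G and E — 2 of the 3.

2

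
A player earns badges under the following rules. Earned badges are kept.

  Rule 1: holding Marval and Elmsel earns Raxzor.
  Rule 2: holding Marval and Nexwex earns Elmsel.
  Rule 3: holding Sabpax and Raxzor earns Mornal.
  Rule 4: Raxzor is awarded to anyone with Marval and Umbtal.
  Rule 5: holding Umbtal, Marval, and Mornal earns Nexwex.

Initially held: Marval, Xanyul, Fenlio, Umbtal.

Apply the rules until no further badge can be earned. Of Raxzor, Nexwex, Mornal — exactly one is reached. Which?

With Marval and Umbtal, Raxzor is earned (Rule 4).
Nexwex would need Umbtal, Marval, and Mornal (Rule 5), but Mornal is never earned. Mornal would need Sabpax and Raxzor (Rule 3), but Sabpax is never earned.

Raxzor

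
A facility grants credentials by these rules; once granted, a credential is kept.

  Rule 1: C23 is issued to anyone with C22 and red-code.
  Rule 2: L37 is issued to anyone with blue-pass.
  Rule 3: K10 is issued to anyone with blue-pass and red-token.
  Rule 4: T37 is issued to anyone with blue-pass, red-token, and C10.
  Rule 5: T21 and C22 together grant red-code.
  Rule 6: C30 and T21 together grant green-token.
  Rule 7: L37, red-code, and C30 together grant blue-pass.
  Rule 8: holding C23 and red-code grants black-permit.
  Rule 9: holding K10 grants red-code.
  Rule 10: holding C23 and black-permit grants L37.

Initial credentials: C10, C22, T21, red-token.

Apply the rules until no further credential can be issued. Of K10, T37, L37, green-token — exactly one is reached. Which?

L37

Holding T21 and C22 grants red-code (Rule 5).
Holding C22 and red-code grants C23 (Rule 1).
Holding C23 and red-code grants black-permit (Rule 8).
Holding C23 and black-permit grants L37 (Rule 10).
K10 would need blue-pass and red-token (Rule 3), but blue-pass is never granted. green-token would need C30 and T21 (Rule 6), but C30 is never granted. T37 would need blue-pass, red-token, and C10 (Rule 4), but blue-pass is never granted.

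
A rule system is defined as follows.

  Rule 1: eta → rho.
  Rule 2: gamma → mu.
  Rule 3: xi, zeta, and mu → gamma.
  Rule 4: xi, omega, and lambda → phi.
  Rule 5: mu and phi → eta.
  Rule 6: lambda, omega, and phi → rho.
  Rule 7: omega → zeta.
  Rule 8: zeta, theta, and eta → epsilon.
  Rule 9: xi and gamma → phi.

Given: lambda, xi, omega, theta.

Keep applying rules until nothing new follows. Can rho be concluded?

Yes

From xi, omega, and lambda, Rule 4 gives phi.
lambda, omega, and phi hold, so rho follows (Rule 6).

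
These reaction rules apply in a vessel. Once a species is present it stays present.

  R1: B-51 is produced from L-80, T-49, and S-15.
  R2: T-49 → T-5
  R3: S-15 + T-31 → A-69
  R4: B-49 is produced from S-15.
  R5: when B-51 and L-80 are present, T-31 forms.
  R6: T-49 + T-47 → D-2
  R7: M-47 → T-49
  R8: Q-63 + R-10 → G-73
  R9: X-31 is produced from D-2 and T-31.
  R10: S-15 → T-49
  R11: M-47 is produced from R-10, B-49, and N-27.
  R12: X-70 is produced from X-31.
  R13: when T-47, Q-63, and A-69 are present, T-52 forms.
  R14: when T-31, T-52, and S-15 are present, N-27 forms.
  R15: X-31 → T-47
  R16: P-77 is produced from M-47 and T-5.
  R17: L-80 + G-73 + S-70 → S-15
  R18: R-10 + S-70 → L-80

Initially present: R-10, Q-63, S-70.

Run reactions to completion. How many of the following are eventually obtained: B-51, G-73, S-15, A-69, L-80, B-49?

6

Q-63 and R-10 present → G-73 forms (R8).
R-10 and S-70 present → L-80 forms (R18).
L-80, G-73, and S-70 present → S-15 forms (R17).
S-15 present → B-49 forms (R4).
S-15 present → T-49 forms (R10).
L-80, T-49, and S-15 present → B-51 forms (R1).
B-51 and L-80 present → T-31 forms (R5).
S-15 and T-31 present → A-69 forms (R3).
B-51: reached.
G-73: reached.
S-15: reached.
A-69: reached.
L-80: reached.
B-49: reached.
All 6 are reached.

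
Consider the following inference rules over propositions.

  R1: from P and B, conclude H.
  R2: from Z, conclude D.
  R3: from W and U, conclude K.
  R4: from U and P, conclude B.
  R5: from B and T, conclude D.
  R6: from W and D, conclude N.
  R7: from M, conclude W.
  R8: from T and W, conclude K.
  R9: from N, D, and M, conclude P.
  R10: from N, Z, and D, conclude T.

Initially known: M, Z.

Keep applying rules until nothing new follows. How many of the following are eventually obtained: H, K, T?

2

From M, R7 gives W.
From Z, R2 gives D.
W and D hold, so N follows (R6).
From N, Z, and D, R10 gives T.
T and W hold, so K follows (R8).
H would need P and B (R1), but B is never established.
K: reached.
T: reached.
Reached: K and T — 2 of the 3.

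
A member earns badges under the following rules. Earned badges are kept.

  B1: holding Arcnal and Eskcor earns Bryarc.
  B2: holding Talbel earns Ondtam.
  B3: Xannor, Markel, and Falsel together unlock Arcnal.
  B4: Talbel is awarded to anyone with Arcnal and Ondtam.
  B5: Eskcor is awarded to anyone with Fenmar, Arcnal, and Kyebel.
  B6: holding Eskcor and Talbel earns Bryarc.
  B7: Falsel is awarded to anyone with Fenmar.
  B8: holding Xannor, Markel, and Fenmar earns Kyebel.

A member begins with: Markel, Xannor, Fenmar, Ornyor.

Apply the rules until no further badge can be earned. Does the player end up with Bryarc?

With Fenmar, Falsel is earned (B7).
With Xannor, Markel, and Fenmar, Kyebel is earned (B8).
With Xannor, Markel, and Falsel, Arcnal is earned (B3).
With Fenmar, Arcnal, and Kyebel, Eskcor is earned (B5).
With Arcnal and Eskcor, Bryarc is earned (B1).

Yes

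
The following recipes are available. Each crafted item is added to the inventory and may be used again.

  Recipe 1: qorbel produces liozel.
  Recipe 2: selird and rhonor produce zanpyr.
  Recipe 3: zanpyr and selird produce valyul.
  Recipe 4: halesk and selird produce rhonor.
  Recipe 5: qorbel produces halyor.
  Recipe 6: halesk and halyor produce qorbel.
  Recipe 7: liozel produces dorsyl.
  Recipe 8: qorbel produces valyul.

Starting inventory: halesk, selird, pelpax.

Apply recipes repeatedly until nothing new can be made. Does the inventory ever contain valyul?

Using Recipe 4, halesk and selird make rhonor.
selird and rhonor → zanpyr (Recipe 2).
Using Recipe 3, zanpyr and selird make valyul.

Yes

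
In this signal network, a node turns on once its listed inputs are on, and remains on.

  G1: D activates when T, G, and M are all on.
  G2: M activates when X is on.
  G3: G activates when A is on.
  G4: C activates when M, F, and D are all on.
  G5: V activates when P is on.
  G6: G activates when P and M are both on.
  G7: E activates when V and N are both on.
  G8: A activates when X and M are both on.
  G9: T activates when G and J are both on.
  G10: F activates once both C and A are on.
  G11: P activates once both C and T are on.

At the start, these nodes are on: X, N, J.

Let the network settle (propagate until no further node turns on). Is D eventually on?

G2: X on → M on.
G8: X and M on → A on.
G3: A on → G on.
G9: G and J on → T on.
G1: T, G, and M on → D on.

Yes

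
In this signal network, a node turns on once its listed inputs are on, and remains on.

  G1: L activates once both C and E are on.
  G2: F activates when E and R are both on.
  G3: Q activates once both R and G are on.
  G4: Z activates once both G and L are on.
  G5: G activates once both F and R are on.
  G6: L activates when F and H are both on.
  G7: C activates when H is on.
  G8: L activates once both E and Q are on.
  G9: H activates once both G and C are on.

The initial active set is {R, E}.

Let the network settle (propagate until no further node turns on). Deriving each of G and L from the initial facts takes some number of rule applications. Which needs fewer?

G

G: G2: E and R on → F on. G5: F and R on → G on. [2 rule applications]
L: E and R are on, so F activates (G2). F and R are on, so G activates (G5). R and G are on, so Q activates (G3). E and Q are on, so L activates (G8). [4 rule applications]
G needs fewer.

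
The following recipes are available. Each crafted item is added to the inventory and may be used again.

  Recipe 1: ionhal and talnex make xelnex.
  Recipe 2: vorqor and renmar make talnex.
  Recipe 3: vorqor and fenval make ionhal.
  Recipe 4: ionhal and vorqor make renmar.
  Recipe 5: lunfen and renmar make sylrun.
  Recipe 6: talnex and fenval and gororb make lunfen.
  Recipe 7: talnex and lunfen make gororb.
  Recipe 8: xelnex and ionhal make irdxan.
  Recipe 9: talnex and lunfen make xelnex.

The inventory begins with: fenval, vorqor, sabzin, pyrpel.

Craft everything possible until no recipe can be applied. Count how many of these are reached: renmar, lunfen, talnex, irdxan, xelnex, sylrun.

vorqor and fenval → ionhal (Recipe 3).
ionhal and vorqor → renmar (Recipe 4).
vorqor and renmar → talnex (Recipe 2).
ionhal and talnex → xelnex (Recipe 1).
xelnex and ionhal → irdxan (Recipe 8).
renmar: reached.
lunfen would need talnex, fenval, and gororb (Recipe 6), but gororb is never obtained.
talnex: reached.
irdxan: reached.
xelnex: reached.
sylrun would need lunfen and renmar (Recipe 5), but lunfen is never obtained.
Reached: renmar, talnex, irdxan, and xelnex — 4 of the 6.

4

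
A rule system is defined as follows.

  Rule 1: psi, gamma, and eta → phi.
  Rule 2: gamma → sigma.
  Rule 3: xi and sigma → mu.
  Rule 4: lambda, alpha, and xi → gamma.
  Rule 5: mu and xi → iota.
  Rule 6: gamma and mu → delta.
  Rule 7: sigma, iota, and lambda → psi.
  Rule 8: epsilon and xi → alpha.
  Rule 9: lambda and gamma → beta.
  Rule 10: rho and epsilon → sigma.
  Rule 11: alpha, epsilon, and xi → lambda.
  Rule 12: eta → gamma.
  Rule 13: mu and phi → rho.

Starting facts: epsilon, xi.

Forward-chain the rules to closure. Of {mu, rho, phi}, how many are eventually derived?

epsilon and xi hold, so alpha follows (Rule 8).
alpha, epsilon, and xi hold, so lambda follows (Rule 11).
lambda, alpha, and xi hold, so gamma follows (Rule 4).
gamma holds, so sigma follows (Rule 2).
From xi and sigma, Rule 3 gives mu.
mu: reached.
rho would need mu and phi (Rule 13), but phi is never established.
phi would need psi, gamma, and eta (Rule 1), but eta is never established.
Reached: mu — 1 of the 3.

1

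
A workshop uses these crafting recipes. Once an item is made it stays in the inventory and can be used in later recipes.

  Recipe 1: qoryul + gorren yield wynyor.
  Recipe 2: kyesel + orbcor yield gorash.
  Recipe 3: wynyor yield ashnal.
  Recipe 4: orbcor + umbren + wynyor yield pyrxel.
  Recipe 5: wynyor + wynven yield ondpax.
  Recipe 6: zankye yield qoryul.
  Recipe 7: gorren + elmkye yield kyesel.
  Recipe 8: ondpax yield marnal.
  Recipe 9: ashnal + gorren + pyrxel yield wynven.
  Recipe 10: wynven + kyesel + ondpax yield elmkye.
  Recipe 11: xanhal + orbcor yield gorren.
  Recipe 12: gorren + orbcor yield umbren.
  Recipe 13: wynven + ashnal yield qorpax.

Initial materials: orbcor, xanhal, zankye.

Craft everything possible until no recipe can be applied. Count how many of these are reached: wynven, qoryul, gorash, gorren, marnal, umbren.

5

xanhal + orbcor → gorren (Recipe 11).
zankye → qoryul (Recipe 6).
gorren + orbcor → umbren (Recipe 12).
qoryul + gorren → wynyor (Recipe 1).
orbcor + umbren + wynyor → pyrxel (Recipe 4).
Using Recipe 3, wynyor makes ashnal.
ashnal + gorren + pyrxel → wynven (Recipe 9).
wynyor + wynven → ondpax (Recipe 5).
ondpax → marnal (Recipe 8).
wynven: reached.
qoryul: reached.
gorash would need kyesel and orbcor (Recipe 2), but kyesel is never obtained.
gorren: reached.
marnal: reached.
umbren: reached.
Reached: wynven, qoryul, gorren, marnal, and umbren — 5 of the 6.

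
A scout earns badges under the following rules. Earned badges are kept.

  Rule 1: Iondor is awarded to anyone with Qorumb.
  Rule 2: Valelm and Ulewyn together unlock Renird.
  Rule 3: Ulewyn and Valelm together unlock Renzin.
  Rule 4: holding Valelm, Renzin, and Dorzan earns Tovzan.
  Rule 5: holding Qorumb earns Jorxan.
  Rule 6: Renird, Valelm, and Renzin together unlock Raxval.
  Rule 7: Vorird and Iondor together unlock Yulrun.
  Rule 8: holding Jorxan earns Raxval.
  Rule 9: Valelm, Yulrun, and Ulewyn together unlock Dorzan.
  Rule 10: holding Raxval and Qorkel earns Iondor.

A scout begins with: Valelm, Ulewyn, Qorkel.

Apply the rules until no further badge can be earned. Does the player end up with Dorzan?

No

Dorzan would need Valelm, Yulrun, and Ulewyn (Rule 9), but Yulrun is never earned.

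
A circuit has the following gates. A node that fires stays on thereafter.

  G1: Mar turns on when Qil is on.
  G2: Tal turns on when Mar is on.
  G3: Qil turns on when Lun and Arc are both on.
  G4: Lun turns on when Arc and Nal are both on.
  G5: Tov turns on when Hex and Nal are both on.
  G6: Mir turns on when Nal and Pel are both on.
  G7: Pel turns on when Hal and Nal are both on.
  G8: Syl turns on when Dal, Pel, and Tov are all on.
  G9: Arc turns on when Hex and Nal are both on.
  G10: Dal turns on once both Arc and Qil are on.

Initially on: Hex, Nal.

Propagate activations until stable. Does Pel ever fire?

No

Pel would need Hal and Nal (G7), but Hal never turns on.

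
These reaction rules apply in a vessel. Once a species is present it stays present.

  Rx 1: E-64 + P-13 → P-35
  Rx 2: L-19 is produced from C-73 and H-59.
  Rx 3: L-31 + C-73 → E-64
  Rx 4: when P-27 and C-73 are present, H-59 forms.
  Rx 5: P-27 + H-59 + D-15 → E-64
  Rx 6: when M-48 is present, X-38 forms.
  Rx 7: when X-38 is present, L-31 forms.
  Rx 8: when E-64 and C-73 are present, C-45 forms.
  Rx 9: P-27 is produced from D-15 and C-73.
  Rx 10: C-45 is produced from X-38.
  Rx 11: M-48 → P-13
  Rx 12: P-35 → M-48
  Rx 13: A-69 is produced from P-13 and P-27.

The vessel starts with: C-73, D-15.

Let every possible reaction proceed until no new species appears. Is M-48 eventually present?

No

M-48 would need P-35 (Rx 12), but P-35 never forms.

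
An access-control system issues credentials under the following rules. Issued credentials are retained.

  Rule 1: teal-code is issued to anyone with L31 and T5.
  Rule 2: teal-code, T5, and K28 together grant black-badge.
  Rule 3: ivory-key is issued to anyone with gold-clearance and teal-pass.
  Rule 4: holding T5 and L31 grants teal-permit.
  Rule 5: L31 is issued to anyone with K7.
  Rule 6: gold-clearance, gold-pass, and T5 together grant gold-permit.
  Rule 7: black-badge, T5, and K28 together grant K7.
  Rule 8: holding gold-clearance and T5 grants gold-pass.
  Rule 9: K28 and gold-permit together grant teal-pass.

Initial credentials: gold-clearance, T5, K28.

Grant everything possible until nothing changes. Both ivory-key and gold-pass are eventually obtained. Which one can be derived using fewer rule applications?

gold-pass

gold-pass: Holding gold-clearance and T5 grants gold-pass (Rule 8). [1 rule application]
ivory-key: Holding gold-clearance and T5 grants gold-pass (Rule 8). Holding gold-clearance, gold-pass, and T5 grants gold-permit (Rule 6). Holding K28 and gold-permit grants teal-pass (Rule 9). Holding gold-clearance and teal-pass grants ivory-key (Rule 3). [4 rule applications]
gold-pass needs fewer.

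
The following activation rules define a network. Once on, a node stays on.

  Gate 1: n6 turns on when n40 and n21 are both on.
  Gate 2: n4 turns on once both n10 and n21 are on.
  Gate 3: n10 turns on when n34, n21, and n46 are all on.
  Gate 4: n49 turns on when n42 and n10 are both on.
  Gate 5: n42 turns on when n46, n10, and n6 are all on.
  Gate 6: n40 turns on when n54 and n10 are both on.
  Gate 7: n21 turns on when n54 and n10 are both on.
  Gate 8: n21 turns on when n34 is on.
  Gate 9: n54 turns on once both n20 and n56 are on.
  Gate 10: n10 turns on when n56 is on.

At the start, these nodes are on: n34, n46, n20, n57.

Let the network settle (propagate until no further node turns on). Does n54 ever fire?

n54 would need n20 and n56 (Gate 9), but n56 never turns on.

No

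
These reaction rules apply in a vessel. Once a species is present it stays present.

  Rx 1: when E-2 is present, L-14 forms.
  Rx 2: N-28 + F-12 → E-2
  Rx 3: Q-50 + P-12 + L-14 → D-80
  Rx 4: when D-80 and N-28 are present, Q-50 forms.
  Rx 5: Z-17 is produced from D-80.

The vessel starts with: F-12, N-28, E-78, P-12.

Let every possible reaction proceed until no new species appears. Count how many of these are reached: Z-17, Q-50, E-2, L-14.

2

N-28 and F-12 present → E-2 forms (Rx 2).
E-2 present → L-14 forms (Rx 1).
Z-17 would need D-80 (Rx 5), but D-80 never forms.
Q-50 would need D-80 and N-28 (Rx 4), but D-80 never forms.
E-2: reached.
L-14: reached.
Reached: E-2 and L-14 — 2 of the 4.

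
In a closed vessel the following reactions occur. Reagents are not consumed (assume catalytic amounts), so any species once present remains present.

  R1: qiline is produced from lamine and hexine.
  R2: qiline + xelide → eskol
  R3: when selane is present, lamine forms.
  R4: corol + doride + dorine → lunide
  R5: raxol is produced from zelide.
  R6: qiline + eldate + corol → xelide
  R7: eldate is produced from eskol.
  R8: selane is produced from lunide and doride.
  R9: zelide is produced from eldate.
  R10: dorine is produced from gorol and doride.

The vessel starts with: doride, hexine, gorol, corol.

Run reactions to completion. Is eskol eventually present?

eskol would need qiline and xelide (R2), but xelide never forms.

No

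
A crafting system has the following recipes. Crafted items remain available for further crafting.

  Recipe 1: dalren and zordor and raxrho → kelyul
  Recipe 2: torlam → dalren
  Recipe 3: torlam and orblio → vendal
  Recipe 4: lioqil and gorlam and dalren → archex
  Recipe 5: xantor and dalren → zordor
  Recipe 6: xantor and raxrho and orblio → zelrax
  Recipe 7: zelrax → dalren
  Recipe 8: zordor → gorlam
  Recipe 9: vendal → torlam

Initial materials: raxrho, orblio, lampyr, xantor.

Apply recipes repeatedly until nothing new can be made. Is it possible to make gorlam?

Using Recipe 6, xantor, raxrho, and orblio make zelrax.
zelrax → dalren (Recipe 7).
Using Recipe 5, xantor and dalren make zordor.
zordor → gorlam (Recipe 8).

Yes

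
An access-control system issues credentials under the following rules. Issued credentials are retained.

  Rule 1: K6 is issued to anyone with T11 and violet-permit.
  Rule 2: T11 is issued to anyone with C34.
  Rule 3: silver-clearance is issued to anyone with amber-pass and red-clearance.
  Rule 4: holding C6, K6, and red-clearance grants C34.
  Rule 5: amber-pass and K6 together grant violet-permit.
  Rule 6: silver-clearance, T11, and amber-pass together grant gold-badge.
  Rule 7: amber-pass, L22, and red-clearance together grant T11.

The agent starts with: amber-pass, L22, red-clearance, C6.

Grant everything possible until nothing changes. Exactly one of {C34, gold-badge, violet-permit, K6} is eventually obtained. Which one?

Holding amber-pass, L22, and red-clearance grants T11 (Rule 7).
Holding amber-pass and red-clearance grants silver-clearance (Rule 3).
Holding silver-clearance, T11, and amber-pass grants gold-badge (Rule 6).
C34 would need C6, K6, and red-clearance (Rule 4), but K6 is never granted. K6 would need T11 and violet-permit (Rule 1), but violet-permit is never granted. violet-permit would need amber-pass and K6 (Rule 5), but K6 is never granted.

gold-badge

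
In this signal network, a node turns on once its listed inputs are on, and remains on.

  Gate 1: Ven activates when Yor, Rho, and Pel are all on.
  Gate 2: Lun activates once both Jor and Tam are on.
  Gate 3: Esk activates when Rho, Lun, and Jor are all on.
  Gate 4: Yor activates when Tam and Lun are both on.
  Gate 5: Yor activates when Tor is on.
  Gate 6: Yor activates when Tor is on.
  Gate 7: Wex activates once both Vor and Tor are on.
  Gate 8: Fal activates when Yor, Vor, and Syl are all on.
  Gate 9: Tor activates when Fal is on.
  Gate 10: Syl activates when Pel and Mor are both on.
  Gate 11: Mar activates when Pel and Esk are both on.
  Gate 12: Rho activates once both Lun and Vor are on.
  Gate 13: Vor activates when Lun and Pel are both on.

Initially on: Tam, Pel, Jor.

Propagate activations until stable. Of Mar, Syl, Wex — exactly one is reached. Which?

Jor and Tam are on, so Lun activates (Gate 2).
Lun and Pel are on, so Vor activates (Gate 13).
Gate 12: Lun and Vor on → Rho on.
Gate 3: Rho, Lun, and Jor on → Esk on.
Pel and Esk are on, so Mar activates (Gate 11).
Wex would need Vor and Tor (Gate 7), but Tor never turns on. Syl would need Pel and Mor (Gate 10), but Mor never turns on.

Mar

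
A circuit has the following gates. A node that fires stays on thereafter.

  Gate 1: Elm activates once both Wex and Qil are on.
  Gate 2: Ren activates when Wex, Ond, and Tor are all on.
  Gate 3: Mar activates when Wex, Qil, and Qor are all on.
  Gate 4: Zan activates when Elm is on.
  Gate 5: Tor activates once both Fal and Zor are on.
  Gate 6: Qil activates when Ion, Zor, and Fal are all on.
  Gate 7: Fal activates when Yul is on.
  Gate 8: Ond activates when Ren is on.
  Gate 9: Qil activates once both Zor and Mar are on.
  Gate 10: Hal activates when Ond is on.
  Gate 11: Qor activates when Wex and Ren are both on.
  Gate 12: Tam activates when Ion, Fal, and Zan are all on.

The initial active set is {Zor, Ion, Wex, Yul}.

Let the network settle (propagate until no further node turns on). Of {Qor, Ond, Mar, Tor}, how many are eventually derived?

1

Yul is on, so Fal activates (Gate 7).
Gate 5: Fal and Zor on → Tor on.
Qor would need Wex and Ren (Gate 11), but Ren never turns on.
Ond would need Ren (Gate 8), but Ren never turns on.
Mar would need Wex, Qil, and Qor (Gate 3), but Qor never turns on.
Tor: reached.
Reached: Tor — 1 of the 4.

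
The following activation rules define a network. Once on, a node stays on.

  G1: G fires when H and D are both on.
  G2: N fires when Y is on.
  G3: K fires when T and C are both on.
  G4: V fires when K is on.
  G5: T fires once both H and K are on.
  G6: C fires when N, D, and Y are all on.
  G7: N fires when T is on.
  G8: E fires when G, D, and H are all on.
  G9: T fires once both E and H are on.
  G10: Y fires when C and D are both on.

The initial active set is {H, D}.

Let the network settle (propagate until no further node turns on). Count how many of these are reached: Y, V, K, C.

Y would need C and D (G10), but C never turns on.
V would need K (G4), but K never turns on.
K would need T and C (G3), but C never turns on.
C would need N, D, and Y (G6), but Y never turns on.
None of the 4 are reached.

0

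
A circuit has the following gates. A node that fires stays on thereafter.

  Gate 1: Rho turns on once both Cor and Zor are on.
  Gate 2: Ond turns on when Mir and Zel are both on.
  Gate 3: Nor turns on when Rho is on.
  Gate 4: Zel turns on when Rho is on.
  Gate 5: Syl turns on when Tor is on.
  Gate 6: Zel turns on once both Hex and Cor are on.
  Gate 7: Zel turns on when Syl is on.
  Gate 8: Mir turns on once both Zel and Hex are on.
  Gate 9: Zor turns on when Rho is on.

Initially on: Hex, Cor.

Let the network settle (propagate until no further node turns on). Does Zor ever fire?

No

Zor would need Rho (Gate 9), but Rho never turns on.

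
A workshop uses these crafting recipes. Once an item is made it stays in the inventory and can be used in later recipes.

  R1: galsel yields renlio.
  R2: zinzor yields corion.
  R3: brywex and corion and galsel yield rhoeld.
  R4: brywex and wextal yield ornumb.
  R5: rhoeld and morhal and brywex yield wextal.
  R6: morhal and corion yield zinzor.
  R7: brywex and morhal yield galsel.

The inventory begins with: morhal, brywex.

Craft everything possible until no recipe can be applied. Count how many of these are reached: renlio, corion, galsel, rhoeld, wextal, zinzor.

Using R7, brywex and morhal make galsel.
Using R1, galsel makes renlio.
renlio: reached.
corion would need zinzor (R2), but zinzor is never obtained.
galsel: reached.
rhoeld would need brywex, corion, and galsel (R3), but corion is never obtained.
wextal would need rhoeld, morhal, and brywex (R5), but rhoeld is never obtained.
zinzor would need morhal and corion (R6), but corion is never obtained.
Reached: renlio and galsel — 2 of the 6.

2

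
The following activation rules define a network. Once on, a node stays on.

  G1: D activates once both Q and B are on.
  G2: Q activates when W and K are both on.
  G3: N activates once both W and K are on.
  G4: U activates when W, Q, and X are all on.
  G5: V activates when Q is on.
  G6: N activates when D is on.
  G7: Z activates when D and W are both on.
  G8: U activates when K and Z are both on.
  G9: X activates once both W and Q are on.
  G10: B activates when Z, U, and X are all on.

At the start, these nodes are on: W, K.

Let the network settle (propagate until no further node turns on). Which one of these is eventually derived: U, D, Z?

G2: W and K on → Q on.
W and Q are on, so X activates (G9).
W, Q, and X are on, so U activates (G4).
D would need Q and B (G1), but B never turns on. Z would need D and W (G7), but D never turns on.

U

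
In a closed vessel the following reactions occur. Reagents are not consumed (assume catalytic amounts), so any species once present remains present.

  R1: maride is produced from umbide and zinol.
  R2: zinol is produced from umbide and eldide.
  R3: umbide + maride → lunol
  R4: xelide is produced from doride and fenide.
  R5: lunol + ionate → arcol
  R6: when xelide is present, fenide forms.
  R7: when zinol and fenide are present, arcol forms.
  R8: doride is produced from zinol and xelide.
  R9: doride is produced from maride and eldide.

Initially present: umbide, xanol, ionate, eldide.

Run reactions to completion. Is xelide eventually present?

No

xelide would need doride and fenide (R4), but fenide never forms.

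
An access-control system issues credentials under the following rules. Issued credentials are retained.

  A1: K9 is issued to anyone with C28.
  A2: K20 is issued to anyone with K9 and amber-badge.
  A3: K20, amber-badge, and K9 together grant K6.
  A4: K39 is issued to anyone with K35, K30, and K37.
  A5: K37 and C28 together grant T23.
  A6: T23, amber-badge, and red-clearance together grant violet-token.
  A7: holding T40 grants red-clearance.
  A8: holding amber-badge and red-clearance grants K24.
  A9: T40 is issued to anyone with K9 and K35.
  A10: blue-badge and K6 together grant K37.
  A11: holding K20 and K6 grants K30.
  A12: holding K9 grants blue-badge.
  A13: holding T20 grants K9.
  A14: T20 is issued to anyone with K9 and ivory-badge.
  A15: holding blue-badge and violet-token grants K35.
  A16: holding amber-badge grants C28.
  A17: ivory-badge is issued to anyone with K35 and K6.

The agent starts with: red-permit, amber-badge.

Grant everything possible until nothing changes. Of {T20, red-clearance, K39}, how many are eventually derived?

T20 would need K9 and ivory-badge (A14), but ivory-badge is never granted.
red-clearance would need T40 (A7), but T40 is never granted.
K39 would need K35, K30, and K37 (A4), but K35 is never granted.
None of the 3 are reached.

0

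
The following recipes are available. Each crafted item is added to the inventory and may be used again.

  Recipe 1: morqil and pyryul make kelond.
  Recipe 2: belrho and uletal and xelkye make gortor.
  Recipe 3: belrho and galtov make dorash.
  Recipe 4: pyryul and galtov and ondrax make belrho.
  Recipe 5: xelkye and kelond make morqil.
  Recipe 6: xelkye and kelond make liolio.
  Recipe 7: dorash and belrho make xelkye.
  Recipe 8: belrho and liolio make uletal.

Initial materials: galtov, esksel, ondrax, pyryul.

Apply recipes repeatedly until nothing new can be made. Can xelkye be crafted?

Yes

pyryul and galtov and ondrax → belrho (Recipe 4).
Using Recipe 3, belrho and galtov make dorash.
Using Recipe 7, dorash and belrho make xelkye.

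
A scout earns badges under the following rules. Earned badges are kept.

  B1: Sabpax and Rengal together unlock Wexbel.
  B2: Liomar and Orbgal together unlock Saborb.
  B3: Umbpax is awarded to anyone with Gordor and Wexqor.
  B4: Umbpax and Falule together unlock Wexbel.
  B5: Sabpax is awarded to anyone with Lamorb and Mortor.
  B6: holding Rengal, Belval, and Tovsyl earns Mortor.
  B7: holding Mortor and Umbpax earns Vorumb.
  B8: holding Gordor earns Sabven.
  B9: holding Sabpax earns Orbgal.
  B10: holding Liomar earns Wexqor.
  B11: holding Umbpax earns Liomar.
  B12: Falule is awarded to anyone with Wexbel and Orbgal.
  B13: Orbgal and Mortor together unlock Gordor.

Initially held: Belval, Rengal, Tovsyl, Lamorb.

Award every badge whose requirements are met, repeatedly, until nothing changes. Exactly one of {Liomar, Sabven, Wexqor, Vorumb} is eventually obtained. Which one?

With Rengal, Belval, and Tovsyl, Mortor is earned (B6).
With Lamorb and Mortor, Sabpax is earned (B5).
With Sabpax, Orbgal is earned (B9).
With Orbgal and Mortor, Gordor is earned (B13).
With Gordor, Sabven is earned (B8).
Wexqor would need Liomar (B10), but Liomar is never earned. Liomar would need Umbpax (B11), but Umbpax is never earned. Vorumb would need Mortor and Umbpax (B7), but Umbpax is never earned.

Sabven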